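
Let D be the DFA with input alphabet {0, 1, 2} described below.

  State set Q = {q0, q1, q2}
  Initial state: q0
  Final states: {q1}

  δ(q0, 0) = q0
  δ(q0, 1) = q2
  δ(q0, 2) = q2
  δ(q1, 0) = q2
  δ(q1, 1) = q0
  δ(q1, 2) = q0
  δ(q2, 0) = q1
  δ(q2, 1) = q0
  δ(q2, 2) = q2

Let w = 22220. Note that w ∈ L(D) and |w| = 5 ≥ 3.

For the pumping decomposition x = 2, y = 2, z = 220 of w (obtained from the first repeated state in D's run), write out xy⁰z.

2220

xy⁰z = xz = 2·220 = 2220.
Reading y = 2 takes D from q2 back to q2, so after x the machine is still in q2, and z then leads to the accepting state q1. Hence 2220 ∈ L(D).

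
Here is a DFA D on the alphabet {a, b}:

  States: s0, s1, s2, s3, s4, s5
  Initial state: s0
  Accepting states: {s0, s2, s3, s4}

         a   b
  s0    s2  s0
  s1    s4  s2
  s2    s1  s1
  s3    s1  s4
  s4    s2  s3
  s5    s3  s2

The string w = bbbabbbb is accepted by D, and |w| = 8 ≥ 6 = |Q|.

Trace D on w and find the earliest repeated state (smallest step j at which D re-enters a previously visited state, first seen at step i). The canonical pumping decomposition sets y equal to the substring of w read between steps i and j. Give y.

b

Run of D on w = b b b a b b b b:
  step 0: s0  (start)
  step 1: s0  (read b: s0→s0)   ← first repeat (s0 seen earlier)
  step 2: s0  (read b: s0→s0)
  step 3: s0  (read b: s0→s0)
  step 4: s2  (read a: s0→s2)
  step 5: s1  (read b: s2→s1)
  step 6: s2  (read b: s1→s2)
  step 7: s1  (read b: s2→s1)
  step 8: s2  (read b: s1→s2)

So i = 0, j = 1, giving x = w[0:0] = ε, y = w[0:1] = b, z = w[1:8] = bbabbbb.
Check: |xy| = 1 ≤ 6 and |y| = 1 ≥ 1. Reading y takes D from s0 back to s0, so every xyⁱz is accepted.
With |Q| = 6, pigeonhole forces a state repeat no later than step 6; the substring read between the first and second visits to that state can be pumped.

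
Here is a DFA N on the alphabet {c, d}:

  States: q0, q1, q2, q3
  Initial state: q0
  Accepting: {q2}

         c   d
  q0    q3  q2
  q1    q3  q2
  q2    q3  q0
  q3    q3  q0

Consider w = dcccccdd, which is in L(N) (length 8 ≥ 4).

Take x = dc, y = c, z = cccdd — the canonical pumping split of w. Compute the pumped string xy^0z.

xy⁰z = xz = dc·cccdd = dccccdd.
Reading y = c takes N from q3 back to q3, so after x the machine is still in q3, and z then leads to the accepting state q2. Hence dccccdd ∈ L(N).

dccccdd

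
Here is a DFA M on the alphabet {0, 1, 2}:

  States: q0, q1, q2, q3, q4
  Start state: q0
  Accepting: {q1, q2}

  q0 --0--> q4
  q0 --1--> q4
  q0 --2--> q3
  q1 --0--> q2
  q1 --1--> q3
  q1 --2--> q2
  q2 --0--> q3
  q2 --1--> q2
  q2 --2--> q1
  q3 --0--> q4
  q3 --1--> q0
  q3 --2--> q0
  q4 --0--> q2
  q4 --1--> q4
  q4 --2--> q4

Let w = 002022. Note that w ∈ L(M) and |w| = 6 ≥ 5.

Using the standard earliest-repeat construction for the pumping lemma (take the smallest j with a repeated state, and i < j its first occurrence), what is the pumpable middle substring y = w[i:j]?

Run of M on w = 0 0 2 0 2 2:
  step 0: q0  (start)
  step 1: q4  (read 0: q0→q4)
  step 2: q2  (read 0: q4→q2)
  step 3: q1  (read 2: q2→q1)
  step 4: q2  (read 0: q1→q2)   ← first repeat (q2 seen earlier)
  step 5: q1  (read 2: q2→q1)
  step 6: q2  (read 2: q1→q2)

So i = 2, j = 4, giving x = w[0:2] = 00, y = w[2:4] = 20, z = w[4:6] = 22.
Check: |xy| = 4 ≤ 5 and |y| = 2 ≥ 1. Reading y takes M from q2 back to q2, so every xyⁱz is accepted.

20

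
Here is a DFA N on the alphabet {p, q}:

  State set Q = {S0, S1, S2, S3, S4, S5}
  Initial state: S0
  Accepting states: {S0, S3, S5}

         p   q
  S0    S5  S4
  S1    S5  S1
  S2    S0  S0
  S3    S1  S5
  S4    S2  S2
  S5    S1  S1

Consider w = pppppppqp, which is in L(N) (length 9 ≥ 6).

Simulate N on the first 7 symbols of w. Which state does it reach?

Run of N on the first 7 characters of w = p p p p p p p:
  step 0: S0  (start)
  step 1: S5  (read p: S0→S5)
  step 2: S1  (read p: S5→S1)
  step 3: S5  (read p: S1→S5)
  step 4: S1  (read p: S5→S1)
  step 5: S5  (read p: S1→S5)
  step 6: S1  (read p: S5→S1)
  step 7: S5  (read p: S1→S5)

After reading 7 characters, N is in state S5.

S5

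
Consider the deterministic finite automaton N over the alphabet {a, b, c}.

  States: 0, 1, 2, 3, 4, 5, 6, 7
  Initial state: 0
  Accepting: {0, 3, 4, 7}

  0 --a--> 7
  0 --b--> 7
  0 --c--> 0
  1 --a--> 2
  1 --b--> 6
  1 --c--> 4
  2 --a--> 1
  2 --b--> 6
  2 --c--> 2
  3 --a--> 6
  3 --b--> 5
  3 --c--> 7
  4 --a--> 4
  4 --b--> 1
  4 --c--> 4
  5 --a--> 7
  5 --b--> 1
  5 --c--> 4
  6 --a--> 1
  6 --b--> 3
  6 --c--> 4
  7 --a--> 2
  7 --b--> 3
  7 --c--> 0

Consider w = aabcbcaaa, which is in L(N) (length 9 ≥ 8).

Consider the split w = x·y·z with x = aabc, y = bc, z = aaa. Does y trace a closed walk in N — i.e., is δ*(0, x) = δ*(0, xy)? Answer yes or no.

yes

State sequence: 0 -a-> 7 -a-> 2 -b-> 6 -c-> 4 -b-> 1 -c-> 4

After x (step 4): 4. After xy (step 6): 4.
They match, so y = bc drives N around a cycle from 4 back to itself; pumping y any number of times keeps N in 4 before reading z, and xyⁱz ∈ L(N) for every i ≥ 0.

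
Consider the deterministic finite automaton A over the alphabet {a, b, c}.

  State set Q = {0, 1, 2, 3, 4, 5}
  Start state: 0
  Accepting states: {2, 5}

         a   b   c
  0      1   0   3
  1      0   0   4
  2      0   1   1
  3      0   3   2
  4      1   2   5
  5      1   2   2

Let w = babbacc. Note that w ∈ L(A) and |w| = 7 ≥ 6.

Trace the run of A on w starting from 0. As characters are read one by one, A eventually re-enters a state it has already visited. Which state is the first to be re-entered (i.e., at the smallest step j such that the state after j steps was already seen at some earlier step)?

0

Run of A on w = b a b b a c c:
  step 0: 0  (start)
  step 1: 0  (read b: 0→0)   ← first repeat (0 seen earlier)
  step 2: 1  (read a: 0→1)
  step 3: 0  (read b: 1→0)
  step 4: 0  (read b: 0→0)
  step 5: 1  (read a: 0→1)
  step 6: 4  (read c: 1→4)
  step 7: 5  (read c: 4→5)

The earliest repeat is at step j = 1: A is in 0, which it already visited at step i = 0.
The DFA has 6 states, so the proof of the pumping lemma guarantees a repeated state among the first 6+1 visited; the segment between the two visits is the pumpable y.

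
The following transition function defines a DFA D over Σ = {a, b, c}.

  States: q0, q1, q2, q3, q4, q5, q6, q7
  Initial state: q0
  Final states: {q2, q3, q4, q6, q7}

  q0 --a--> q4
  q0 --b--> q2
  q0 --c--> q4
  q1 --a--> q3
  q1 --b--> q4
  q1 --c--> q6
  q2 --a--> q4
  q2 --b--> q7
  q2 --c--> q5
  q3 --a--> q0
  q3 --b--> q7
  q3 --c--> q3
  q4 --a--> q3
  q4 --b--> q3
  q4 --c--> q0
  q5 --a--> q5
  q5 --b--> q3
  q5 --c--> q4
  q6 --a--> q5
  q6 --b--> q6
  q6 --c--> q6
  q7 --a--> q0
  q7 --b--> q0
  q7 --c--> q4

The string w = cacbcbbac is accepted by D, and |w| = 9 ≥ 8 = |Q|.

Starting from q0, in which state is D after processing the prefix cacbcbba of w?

Run of D on the first 8 characters of w = c a c b c b b a:
  step 0: q0  (start)
  step 1: q4  (read c: q0→q4)
  step 2: q3  (read a: q4→q3)
  step 3: q3  (read c: q3→q3)
  step 4: q7  (read b: q3→q7)
  step 5: q4  (read c: q7→q4)
  step 6: q3  (read b: q4→q3)
  step 7: q7  (read b: q3→q7)
  step 8: q0  (read a: q7→q0)

After reading 8 characters, D is in state q0.

q0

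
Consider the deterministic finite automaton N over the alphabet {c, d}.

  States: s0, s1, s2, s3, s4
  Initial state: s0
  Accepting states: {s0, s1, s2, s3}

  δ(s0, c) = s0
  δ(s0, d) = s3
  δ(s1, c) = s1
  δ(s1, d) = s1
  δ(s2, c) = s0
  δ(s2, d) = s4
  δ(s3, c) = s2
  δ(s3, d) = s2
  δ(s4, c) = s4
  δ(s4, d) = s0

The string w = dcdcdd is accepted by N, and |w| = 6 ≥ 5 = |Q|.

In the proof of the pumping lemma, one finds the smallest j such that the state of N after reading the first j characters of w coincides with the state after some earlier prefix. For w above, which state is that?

State sequence: s0 -d-> s3 -c-> s2 -d-> s4 -c-> s4 -d-> s0 -d-> s3
First repeat at step 4: s4 was already visited.

The earliest repeat is at step j = 4: N is in s4, which it already visited at step i = 3.
With |Q| = 5, pigeonhole forces a state repeat no later than step 5; the substring read between the first and second visits to that state can be pumped.

s4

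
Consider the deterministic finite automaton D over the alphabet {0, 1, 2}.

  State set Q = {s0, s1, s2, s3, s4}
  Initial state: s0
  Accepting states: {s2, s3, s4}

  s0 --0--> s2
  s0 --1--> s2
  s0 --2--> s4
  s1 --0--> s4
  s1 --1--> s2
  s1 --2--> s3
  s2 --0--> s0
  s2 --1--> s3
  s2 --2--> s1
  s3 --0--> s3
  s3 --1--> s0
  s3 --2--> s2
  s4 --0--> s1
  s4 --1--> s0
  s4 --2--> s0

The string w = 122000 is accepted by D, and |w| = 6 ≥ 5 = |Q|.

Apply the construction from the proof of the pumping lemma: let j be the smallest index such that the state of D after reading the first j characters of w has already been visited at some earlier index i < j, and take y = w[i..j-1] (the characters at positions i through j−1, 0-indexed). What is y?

State sequence: s0 -1-> s2 -2-> s1 -2-> s3 -0-> s3 -0-> s3 -0-> s3
First repeat at step 4: s3 was already visited.

So i = 3, j = 4, giving x = w[0:3] = 122, y = w[3:4] = 0, z = w[4:6] = 00.
Check: |xy| = 4 ≤ 5 and |y| = 1 ≥ 1. Reading y takes D from s3 back to s3, so every xyⁱz is accepted.
With |Q| = 5, pigeonhole forces a state repeat no later than step 5; the substring read between the first and second visits to that state can be pumped.

0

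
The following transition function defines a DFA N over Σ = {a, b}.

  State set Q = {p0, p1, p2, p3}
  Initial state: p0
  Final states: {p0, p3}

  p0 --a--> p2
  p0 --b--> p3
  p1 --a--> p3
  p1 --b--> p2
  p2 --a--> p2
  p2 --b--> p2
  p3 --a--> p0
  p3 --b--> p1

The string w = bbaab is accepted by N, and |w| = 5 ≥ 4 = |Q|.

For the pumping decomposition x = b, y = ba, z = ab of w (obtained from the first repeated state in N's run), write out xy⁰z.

xy⁰z = xz = b·ab = bab.
Reading y = ba takes N from p3 back to p3, so after x the machine is still in p3, and z then leads to the accepting state p3. Hence bab ∈ L(N).

bab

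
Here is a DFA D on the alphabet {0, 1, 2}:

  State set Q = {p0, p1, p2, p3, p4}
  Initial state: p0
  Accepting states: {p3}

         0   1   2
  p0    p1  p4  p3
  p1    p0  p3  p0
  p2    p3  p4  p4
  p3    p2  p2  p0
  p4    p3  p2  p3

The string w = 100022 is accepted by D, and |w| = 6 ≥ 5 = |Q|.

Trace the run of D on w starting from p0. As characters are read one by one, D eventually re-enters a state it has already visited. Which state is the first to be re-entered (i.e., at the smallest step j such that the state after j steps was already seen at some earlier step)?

Run of D on w = 1 0 0 0 2 2:
  step 0: p0  (start)
  step 1: p4  (read 1: p0→p4)
  step 2: p3  (read 0: p4→p3)
  step 3: p2  (read 0: p3→p2)
  step 4: p3  (read 0: p2→p3)   ← first repeat (p3 seen earlier)
  step 5: p0  (read 2: p3→p0)
  step 6: p3  (read 2: p0→p3)

The earliest repeat is at step j = 4: D is in p3, which it already visited at step i = 2.
With |Q| = 5, pigeonhole forces a state repeat no later than step 5; the substring read between the first and second visits to that state can be pumped.

p3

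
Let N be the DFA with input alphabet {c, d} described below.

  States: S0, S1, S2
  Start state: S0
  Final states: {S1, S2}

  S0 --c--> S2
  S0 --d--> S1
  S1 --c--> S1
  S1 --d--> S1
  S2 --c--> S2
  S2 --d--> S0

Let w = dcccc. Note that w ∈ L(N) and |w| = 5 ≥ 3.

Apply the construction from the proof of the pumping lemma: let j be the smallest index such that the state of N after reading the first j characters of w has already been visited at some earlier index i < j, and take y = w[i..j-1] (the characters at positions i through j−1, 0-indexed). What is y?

State sequence: S0 -d-> S1 -c-> S1 -c-> S1 -c-> S1 -c-> S1
First repeat at step 2: S1 was already visited.

So i = 1, j = 2, giving x = w[0:1] = d, y = w[1:2] = c, z = w[2:5] = ccc.
Check: |xy| = 2 ≤ 3 and |y| = 1 ≥ 1. Reading y takes N from S1 back to S1, so every xyⁱz is accepted.

c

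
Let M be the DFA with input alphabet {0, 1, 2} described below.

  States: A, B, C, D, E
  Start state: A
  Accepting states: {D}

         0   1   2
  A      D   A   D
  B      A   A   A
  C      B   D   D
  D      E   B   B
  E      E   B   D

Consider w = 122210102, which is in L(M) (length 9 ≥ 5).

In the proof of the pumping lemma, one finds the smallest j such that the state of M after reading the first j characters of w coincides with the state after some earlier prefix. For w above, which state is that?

State sequence: A -1-> A -2-> D -2-> B -2-> A -1-> A -0-> D -1-> B -0-> A -2-> D
First repeat at step 1: A was already visited.

The earliest repeat is at step j = 1: M is in A, which it already visited at step i = 0.
Pumping length from the standard proof: p = 5 (the number of states). The repeated state found above gives |xy| = j ≤ 5 and |y| = j − i ≥ 1.

A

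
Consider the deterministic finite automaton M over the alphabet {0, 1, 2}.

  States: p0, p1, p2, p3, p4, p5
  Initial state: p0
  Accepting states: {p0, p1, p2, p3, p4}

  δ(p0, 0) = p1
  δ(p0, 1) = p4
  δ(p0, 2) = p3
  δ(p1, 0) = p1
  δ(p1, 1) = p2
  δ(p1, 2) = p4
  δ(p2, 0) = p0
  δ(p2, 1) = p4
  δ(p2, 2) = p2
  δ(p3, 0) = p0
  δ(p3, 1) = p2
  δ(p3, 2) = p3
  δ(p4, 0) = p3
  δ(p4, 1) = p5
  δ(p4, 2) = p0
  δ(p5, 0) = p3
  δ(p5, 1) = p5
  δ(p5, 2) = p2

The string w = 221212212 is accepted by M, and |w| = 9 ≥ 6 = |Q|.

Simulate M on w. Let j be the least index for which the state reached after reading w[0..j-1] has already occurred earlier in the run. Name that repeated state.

p3

Run of M on w = 2 2 1 2 1 2 2 1 2:
  step 0: p0  (start)
  step 1: p3  (read 2: p0→p3)
  step 2: p3  (read 2: p3→p3)   ← first repeat (p3 seen earlier)
  step 3: p2  (read 1: p3→p2)
  step 4: p2  (read 2: p2→p2)
  step 5: p4  (read 1: p2→p4)
  step 6: p0  (read 2: p4→p0)
  step 7: p3  (read 2: p0→p3)
  step 8: p2  (read 1: p3→p2)
  step 9: p2  (read 2: p2→p2)

The earliest repeat is at step j = 2: M is in p3, which it already visited at step i = 1.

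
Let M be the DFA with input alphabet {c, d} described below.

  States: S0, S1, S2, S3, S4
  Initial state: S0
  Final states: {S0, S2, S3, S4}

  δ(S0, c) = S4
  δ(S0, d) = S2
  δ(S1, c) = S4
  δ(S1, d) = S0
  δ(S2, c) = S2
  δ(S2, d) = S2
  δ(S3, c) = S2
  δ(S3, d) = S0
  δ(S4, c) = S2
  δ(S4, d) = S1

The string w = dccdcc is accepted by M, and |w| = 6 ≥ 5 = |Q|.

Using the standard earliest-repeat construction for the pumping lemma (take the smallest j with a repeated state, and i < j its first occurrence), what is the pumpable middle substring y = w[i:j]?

c

State sequence: S0 -d-> S2 -c-> S2 -c-> S2 -d-> S2 -c-> S2 -c-> S2
First repeat at step 2: S2 was already visited.

So i = 1, j = 2, giving x = w[0:1] = d, y = w[1:2] = c, z = w[2:6] = cdcc.
Check: |xy| = 2 ≤ 5 and |y| = 1 ≥ 1. Reading y takes M from S2 back to S2, so every xyⁱz is accepted.
The DFA has 5 states, so the proof of the pumping lemma guarantees a repeated state among the first 5+1 visited; the segment between the two visits is the pumpable y.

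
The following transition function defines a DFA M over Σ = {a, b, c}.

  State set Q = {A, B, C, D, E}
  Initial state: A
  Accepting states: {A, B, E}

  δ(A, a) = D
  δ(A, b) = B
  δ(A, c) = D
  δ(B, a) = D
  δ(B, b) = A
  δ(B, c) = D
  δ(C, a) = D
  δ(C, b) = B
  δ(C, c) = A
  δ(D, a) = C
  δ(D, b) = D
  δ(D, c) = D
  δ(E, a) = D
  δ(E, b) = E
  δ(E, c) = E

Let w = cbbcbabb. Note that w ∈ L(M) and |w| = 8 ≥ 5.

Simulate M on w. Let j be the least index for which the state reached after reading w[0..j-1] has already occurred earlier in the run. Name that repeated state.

D

Run of M on w = c b b c b a b b:
  step 0: A  (start)
  step 1: D  (read c: A→D)
  step 2: D  (read b: D→D)   ← first repeat (D seen earlier)
  step 3: D  (read b: D→D)
  step 4: D  (read c: D→D)
  step 5: D  (read b: D→D)
  step 6: C  (read a: D→C)
  step 7: B  (read b: C→B)
  step 8: A  (read b: B→A)

The earliest repeat is at step j = 2: M is in D, which it already visited at step i = 1.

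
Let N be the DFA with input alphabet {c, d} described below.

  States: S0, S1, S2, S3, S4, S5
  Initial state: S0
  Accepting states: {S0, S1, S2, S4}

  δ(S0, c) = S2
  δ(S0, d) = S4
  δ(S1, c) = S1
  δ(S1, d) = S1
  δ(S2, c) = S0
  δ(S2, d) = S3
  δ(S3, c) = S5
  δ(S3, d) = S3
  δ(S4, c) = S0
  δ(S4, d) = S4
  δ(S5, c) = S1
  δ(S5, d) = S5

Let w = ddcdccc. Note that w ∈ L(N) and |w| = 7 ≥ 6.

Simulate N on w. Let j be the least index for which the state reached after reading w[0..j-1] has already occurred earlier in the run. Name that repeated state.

Run of N on w = d d c d c c c:
  step 0: S0  (start)
  step 1: S4  (read d: S0→S4)
  step 2: S4  (read d: S4→S4)   ← first repeat (S4 seen earlier)
  step 3: S0  (read c: S4→S0)
  step 4: S4  (read d: S0→S4)
  step 5: S0  (read c: S4→S0)
  step 6: S2  (read c: S0→S2)
  step 7: S0  (read c: S2→S0)

The earliest repeat is at step j = 2: N is in S4, which it already visited at step i = 1.
The DFA has 6 states, so the proof of the pumping lemma guarantees a repeated state among the first 6+1 visited; the segment between the two visits is the pumpable y.

S4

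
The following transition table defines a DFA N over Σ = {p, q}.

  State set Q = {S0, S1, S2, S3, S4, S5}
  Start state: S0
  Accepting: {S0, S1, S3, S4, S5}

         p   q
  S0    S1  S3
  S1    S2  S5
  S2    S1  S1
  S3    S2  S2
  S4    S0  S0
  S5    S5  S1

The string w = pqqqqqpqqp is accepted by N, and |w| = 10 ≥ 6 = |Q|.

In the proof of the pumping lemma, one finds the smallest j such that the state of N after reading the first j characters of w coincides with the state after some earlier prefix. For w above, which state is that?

Run of N on w = p q q q q q p q q p:
  step 0: S0  (start)
  step 1: S1  (read p: S0→S1)
  step 2: S5  (read q: S1→S5)
  step 3: S1  (read q: S5→S1)   ← first repeat (S1 seen earlier)
  step 4: S5  (read q: S1→S5)
  step 5: S1  (read q: S5→S1)
  step 6: S5  (read q: S1→S5)
  step 7: S5  (read p: S5→S5)
  step 8: S1  (read q: S5→S1)
  step 9: S5  (read q: S1→S5)
  step 10: S5  (read p: S5→S5)

The earliest repeat is at step j = 3: N is in S1, which it already visited at step i = 1.
Pumping length from the standard proof: p = 6 (the number of states). The repeated state found above gives |xy| = j ≤ 6 and |y| = j − i ≥ 1.

S1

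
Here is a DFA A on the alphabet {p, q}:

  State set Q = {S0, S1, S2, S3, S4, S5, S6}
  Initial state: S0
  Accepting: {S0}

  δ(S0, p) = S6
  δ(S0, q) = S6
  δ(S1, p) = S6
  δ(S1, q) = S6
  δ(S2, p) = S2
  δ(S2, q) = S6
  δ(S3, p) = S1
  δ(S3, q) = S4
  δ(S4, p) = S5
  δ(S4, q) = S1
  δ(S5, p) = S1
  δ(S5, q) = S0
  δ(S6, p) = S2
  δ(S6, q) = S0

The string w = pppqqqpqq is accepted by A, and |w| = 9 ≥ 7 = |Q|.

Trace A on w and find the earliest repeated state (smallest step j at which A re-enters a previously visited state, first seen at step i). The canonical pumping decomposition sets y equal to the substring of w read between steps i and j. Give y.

Run of A on w = p p p q q q p q q:
  step 0: S0  (start)
  step 1: S6  (read p: S0→S6)
  step 2: S2  (read p: S6→S2)
  step 3: S2  (read p: S2→S2)   ← first repeat (S2 seen earlier)
  step 4: S6  (read q: S2→S6)
  step 5: S0  (read q: S6→S0)
  step 6: S6  (read q: S0→S6)
  step 7: S2  (read p: S6→S2)
  step 8: S6  (read q: S2→S6)
  step 9: S0  (read q: S6→S0)

So i = 2, j = 3, giving x = w[0:2] = pp, y = w[2:3] = p, z = w[3:9] = qqqpqq.
Check: |xy| = 3 ≤ 7 and |y| = 1 ≥ 1. Reading y takes A from S2 back to S2, so every xyⁱz is accepted.

p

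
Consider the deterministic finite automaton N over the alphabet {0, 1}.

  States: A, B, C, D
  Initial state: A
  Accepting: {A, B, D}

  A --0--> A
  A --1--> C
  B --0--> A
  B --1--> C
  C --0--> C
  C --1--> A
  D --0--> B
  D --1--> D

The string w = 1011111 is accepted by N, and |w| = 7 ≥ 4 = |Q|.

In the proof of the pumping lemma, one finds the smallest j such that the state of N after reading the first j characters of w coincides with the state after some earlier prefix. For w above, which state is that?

C

State sequence: A -1-> C -0-> C -1-> A -1-> C -1-> A -1-> C -1-> A
First repeat at step 2: C was already visited.

The earliest repeat is at step j = 2: N is in C, which it already visited at step i = 1.
Since N has 4 states, any run of length ≥ 4 visits 4+1 states, so by pigeonhole some state repeats within the first 4 steps — that repeat gives the pumpable loop.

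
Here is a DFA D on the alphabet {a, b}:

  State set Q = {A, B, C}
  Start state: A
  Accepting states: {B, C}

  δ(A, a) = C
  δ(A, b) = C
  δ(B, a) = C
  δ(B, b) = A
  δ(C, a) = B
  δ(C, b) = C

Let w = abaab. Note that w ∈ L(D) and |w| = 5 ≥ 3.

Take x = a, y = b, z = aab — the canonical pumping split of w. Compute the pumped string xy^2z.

xy^2z = a·b·b·aab = abbaab.
Reading y = b takes D from C back to C, so after x·y·y the machine is still in C, and z then leads to the accepting state C. Hence abbaab ∈ L(D).

abbaab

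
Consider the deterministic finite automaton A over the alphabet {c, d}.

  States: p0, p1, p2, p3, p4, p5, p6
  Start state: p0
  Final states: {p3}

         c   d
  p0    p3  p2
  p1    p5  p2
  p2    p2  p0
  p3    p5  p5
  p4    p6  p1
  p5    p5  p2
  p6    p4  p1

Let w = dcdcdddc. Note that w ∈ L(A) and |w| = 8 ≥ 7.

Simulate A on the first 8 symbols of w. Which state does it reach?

p3

Run of A on the first 8 characters of w = d c d c d d d c:
  step 0: p0  (start)
  step 1: p2  (read d: p0→p2)
  step 2: p2  (read c: p2→p2)
  step 3: p0  (read d: p2→p0)
  step 4: p3  (read c: p0→p3)
  step 5: p5  (read d: p3→p5)
  step 6: p2  (read d: p5→p2)
  step 7: p0  (read d: p2→p0)
  step 8: p3  (read c: p0→p3)

After reading 8 characters, A is in state p3.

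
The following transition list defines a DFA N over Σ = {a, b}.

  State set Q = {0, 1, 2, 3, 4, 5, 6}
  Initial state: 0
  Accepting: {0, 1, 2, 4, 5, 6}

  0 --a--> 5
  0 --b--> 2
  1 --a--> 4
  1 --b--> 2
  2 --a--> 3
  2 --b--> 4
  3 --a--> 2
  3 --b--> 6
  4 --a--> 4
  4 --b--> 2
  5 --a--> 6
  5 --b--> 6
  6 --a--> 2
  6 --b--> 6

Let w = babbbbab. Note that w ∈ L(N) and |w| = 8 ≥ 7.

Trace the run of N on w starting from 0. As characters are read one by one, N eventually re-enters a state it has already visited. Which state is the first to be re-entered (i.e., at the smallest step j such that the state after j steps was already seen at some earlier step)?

6

Run of N on w = b a b b b b a b:
  step 0: 0  (start)
  step 1: 2  (read b: 0→2)
  step 2: 3  (read a: 2→3)
  step 3: 6  (read b: 3→6)
  step 4: 6  (read b: 6→6)   ← first repeat (6 seen earlier)
  step 5: 6  (read b: 6→6)
  step 6: 6  (read b: 6→6)
  step 7: 2  (read a: 6→2)
  step 8: 4  (read b: 2→4)

The earliest repeat is at step j = 4: N is in 6, which it already visited at step i = 3.
With |Q| = 7, pigeonhole forces a state repeat no later than step 7; the substring read between the first and second visits to that state can be pumped.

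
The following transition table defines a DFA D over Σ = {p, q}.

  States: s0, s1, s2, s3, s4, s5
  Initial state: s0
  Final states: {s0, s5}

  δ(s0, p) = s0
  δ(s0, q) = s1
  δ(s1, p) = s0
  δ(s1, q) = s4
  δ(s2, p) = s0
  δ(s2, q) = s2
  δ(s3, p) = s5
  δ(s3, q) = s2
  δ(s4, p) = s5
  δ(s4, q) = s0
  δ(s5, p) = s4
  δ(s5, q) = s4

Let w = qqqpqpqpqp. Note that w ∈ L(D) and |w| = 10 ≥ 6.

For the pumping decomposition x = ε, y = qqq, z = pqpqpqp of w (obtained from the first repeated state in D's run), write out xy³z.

qqqqqqqqqpqpqpqp

xy^3z = ε·qqq·qqq·qqq·pqpqpqp = qqqqqqqqqpqpqpqp.
Reading y = qqq takes D from s0 back to s0, so after x·y·y·y the machine is still in s0, and z then leads to the accepting state s0. Hence qqqqqqqqqpqpqpqp ∈ L(D).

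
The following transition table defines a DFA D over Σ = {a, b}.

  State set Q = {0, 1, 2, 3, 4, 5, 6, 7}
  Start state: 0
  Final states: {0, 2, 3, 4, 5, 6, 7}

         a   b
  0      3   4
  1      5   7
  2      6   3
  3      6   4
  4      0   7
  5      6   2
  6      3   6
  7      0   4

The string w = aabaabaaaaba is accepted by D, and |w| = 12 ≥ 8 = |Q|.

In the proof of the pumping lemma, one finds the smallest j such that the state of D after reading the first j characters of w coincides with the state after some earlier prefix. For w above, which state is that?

6

State sequence: 0 -a-> 3 -a-> 6 -b-> 6 -a-> 3 -a-> 6 -b-> 6 -a-> 3 -a-> 6 -a-> 3 -a-> 6 -b-> 6 -a-> 3
First repeat at step 3: 6 was already visited.

The earliest repeat is at step j = 3: D is in 6, which it already visited at step i = 2.
With |Q| = 8, pigeonhole forces a state repeat no later than step 8; the substring read between the first and second visits to that state can be pumped.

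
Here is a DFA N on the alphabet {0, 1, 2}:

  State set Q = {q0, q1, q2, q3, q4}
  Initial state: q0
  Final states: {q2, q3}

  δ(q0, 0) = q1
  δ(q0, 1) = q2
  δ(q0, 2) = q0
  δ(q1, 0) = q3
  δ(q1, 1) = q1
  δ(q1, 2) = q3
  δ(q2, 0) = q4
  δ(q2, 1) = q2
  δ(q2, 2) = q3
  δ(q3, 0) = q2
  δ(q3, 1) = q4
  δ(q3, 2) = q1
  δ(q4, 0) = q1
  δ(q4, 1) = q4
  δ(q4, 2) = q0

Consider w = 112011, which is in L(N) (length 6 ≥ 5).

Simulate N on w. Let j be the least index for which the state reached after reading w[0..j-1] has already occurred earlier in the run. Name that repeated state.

q2

State sequence: q0 -1-> q2 -1-> q2 -2-> q3 -0-> q2 -1-> q2 -1-> q2
First repeat at step 2: q2 was already visited.

The earliest repeat is at step j = 2: N is in q2, which it already visited at step i = 1.
The DFA has 5 states, so the proof of the pumping lemma guarantees a repeated state among the first 5+1 visited; the segment between the two visits is the pumpable y.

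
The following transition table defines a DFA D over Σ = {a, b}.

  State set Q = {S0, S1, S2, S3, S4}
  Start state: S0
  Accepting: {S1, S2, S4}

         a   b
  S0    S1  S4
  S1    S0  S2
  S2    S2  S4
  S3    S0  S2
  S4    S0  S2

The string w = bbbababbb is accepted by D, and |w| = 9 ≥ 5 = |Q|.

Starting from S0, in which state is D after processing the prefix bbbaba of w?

Run of D on the first 6 characters of w = b b b a b a:
  step 0: S0  (start)
  step 1: S4  (read b: S0→S4)
  step 2: S2  (read b: S4→S2)
  step 3: S4  (read b: S2→S4)
  step 4: S0  (read a: S4→S0)
  step 5: S4  (read b: S0→S4)
  step 6: S0  (read a: S4→S0)

After reading 6 characters, D is in state S0.

S0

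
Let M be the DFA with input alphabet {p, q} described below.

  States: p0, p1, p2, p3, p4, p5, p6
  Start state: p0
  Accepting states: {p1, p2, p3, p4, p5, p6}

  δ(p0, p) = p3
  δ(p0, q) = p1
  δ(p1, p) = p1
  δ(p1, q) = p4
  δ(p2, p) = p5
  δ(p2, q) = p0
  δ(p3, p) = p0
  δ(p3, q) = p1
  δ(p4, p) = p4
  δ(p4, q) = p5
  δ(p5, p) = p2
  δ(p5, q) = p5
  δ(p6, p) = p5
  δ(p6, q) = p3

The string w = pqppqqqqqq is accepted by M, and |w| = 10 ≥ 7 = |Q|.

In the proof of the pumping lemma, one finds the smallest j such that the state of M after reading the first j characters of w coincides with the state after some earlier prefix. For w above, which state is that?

State sequence: p0 -p-> p3 -q-> p1 -p-> p1 -p-> p1 -q-> p4 -q-> p5 -q-> p5 -q-> p5 -q-> p5 -q-> p5
First repeat at step 3: p1 was already visited.

The earliest repeat is at step j = 3: M is in p1, which it already visited at step i = 2.
Since M has 7 states, any run of length ≥ 7 visits 7+1 states, so by pigeonhole some state repeats within the first 7 steps — that repeat gives the pumpable loop.

p1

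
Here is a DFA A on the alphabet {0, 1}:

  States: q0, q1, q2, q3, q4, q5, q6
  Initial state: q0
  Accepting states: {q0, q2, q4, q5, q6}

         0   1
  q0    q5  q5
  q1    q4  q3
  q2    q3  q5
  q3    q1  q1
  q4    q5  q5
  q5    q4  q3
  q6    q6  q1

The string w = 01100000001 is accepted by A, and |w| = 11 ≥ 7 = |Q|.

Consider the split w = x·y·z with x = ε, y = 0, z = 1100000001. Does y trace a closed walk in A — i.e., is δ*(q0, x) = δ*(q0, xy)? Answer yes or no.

State sequence: q0 -0-> q5

After x (step 0): q0. After xy (step 1): q5.
They differ (q0 ≠ q5), so y is not a cycle from the state after x; this split is not the one the pumping-lemma construction produces, and pumping y need not keep the string in L(A).

no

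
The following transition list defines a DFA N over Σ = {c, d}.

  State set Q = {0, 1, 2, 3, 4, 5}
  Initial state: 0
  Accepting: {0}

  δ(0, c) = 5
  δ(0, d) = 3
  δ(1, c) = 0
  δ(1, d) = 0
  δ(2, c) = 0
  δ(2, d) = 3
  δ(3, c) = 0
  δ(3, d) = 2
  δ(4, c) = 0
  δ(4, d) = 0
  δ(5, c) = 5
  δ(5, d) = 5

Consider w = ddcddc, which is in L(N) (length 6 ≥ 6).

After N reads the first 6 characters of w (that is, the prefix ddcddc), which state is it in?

0

Run of N on the first 6 characters of w = d d c d d c:
  step 0: 0  (start)
  step 1: 3  (read d: 0→3)
  step 2: 2  (read d: 3→2)
  step 3: 0  (read c: 2→0)
  step 4: 3  (read d: 0→3)
  step 5: 2  (read d: 3→2)
  step 6: 0  (read c: 2→0)

After reading 6 characters, N is in state 0.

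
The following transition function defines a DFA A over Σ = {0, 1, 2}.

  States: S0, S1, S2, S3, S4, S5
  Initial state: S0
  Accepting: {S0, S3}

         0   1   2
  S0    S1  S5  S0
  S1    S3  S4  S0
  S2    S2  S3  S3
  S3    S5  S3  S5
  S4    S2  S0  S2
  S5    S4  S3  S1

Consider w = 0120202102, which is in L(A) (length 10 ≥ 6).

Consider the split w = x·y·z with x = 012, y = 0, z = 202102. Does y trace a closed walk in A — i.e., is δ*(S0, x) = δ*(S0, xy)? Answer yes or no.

yes

Run of A on the first 4 characters of w = 0 1 2 0:
  step 0: S0  (start)
  step 1: S1  (read 0: S0→S1)
  step 2: S4  (read 1: S1→S4)
  step 3: S2  (read 2: S4→S2)
  step 4: S2  (read 0: S2→S2)

After x (step 3): S2. After xy (step 4): S2.
They match, so y = 0 drives A around a cycle from S2 back to itself; pumping y any number of times keeps A in S2 before reading z, and xyⁱz ∈ L(A) for every i ≥ 0.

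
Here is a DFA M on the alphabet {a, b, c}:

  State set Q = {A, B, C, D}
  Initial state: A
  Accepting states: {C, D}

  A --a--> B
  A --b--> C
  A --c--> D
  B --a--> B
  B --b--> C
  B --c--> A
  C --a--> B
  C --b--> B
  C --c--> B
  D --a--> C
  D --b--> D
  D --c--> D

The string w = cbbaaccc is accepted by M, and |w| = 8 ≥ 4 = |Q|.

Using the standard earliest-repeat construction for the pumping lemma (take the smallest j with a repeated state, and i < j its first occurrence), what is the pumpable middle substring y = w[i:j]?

b

Run of M on w = c b b a a c c c:
  step 0: A  (start)
  step 1: D  (read c: A→D)
  step 2: D  (read b: D→D)   ← first repeat (D seen earlier)
  step 3: D  (read b: D→D)
  step 4: C  (read a: D→C)
  step 5: B  (read a: C→B)
  step 6: A  (read c: B→A)
  step 7: D  (read c: A→D)
  step 8: D  (read c: D→D)

So i = 1, j = 2, giving x = w[0:1] = c, y = w[1:2] = b, z = w[2:8] = baaccc.
Check: |xy| = 2 ≤ 4 and |y| = 1 ≥ 1. Reading y takes M from D back to D, so every xyⁱz is accepted.
Pumping length from the standard proof: p = 4 (the number of states). The repeated state found above gives |xy| = j ≤ 4 and |y| = j − i ≥ 1.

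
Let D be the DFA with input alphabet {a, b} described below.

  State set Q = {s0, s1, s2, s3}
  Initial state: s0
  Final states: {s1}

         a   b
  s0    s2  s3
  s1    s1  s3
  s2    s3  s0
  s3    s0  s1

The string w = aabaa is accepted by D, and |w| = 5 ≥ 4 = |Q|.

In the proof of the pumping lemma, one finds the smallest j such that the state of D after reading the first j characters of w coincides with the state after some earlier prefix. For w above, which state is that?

Run of D on w = a a b a a:
  step 0: s0  (start)
  step 1: s2  (read a: s0→s2)
  step 2: s3  (read a: s2→s3)
  step 3: s1  (read b: s3→s1)
  step 4: s1  (read a: s1→s1)   ← first repeat (s1 seen earlier)
  step 5: s1  (read a: s1→s1)

The earliest repeat is at step j = 4: D is in s1, which it already visited at step i = 3.
Since D has 4 states, any run of length ≥ 4 visits 4+1 states, so by pigeonhole some state repeats within the first 4 steps — that repeat gives the pumpable loop.

s1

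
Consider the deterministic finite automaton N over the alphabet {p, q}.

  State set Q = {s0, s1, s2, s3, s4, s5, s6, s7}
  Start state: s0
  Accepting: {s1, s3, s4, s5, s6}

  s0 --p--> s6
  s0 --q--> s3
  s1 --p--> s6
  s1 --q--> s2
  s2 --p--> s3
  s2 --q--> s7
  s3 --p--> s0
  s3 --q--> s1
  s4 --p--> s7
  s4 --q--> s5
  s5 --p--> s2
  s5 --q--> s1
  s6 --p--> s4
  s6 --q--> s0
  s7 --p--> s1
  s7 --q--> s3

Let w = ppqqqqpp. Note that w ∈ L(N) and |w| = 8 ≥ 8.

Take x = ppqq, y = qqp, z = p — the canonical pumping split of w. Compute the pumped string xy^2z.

xy^2z = ppqq·qqp·qqp·p = ppqqqqpqqpp.
Reading y = qqp takes N from s1 back to s1, so after x·y·y the machine is still in s1, and z then leads to the accepting state s6. Hence ppqqqqpqqpp ∈ L(N).

ppqqqqpqqpp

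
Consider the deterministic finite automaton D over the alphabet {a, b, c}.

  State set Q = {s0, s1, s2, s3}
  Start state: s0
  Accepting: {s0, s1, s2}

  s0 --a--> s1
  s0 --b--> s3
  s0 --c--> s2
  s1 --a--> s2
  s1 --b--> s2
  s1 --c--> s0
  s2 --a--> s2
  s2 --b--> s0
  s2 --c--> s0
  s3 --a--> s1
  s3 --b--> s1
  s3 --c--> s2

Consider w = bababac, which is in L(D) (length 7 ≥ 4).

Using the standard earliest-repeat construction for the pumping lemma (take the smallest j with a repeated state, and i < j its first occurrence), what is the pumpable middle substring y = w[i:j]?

a

Run of D on w = b a b a b a c:
  step 0: s0  (start)
  step 1: s3  (read b: s0→s3)
  step 2: s1  (read a: s3→s1)
  step 3: s2  (read b: s1→s2)
  step 4: s2  (read a: s2→s2)   ← first repeat (s2 seen earlier)
  step 5: s0  (read b: s2→s0)
  step 6: s1  (read a: s0→s1)
  step 7: s0  (read c: s1→s0)

So i = 3, j = 4, giving x = w[0:3] = bab, y = w[3:4] = a, z = w[4:7] = bac.
Check: |xy| = 4 ≤ 4 and |y| = 1 ≥ 1. Reading y takes D from s2 back to s2, so every xyⁱz is accepted.
Pumping length from the standard proof: p = 4 (the number of states). The repeated state found above gives |xy| = j ≤ 4 and |y| = j − i ≥ 1.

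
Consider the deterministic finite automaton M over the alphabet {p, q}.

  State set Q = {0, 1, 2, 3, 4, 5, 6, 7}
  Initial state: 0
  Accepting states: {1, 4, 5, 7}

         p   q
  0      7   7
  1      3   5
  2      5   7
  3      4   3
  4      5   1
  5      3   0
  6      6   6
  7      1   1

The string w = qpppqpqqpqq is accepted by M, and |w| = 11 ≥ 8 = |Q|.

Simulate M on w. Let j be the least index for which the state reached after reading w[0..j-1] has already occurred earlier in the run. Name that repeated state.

1

State sequence: 0 -q-> 7 -p-> 1 -p-> 3 -p-> 4 -q-> 1 -p-> 3 -q-> 3 -q-> 3 -p-> 4 -q-> 1 -q-> 5
First repeat at step 5: 1 was already visited.

The earliest repeat is at step j = 5: M is in 1, which it already visited at step i = 2.
With |Q| = 8, pigeonhole forces a state repeat no later than step 8; the substring read between the first and second visits to that state can be pumped.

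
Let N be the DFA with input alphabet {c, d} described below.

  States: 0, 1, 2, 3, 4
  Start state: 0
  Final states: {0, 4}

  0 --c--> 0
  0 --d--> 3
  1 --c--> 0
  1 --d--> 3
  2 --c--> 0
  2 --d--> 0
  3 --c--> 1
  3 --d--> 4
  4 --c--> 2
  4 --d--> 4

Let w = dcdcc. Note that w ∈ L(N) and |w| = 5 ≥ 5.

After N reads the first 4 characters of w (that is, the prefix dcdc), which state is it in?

State sequence: 0 -d-> 3 -c-> 1 -d-> 3 -c-> 1

After reading 4 characters, N is in state 1.
(This kind of state-tracing is the core of the pumping-lemma construction: with 5 states, pigeonhole forces a repeat within the first 5 steps.)

1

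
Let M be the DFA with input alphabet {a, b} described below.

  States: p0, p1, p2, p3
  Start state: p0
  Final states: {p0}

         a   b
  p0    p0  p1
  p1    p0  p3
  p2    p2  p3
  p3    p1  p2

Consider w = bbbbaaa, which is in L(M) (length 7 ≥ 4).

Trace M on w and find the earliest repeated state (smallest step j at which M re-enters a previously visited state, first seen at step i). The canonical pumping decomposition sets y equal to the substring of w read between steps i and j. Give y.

bb

Run of M on w = b b b b a a a:
  step 0: p0  (start)
  step 1: p1  (read b: p0→p1)
  step 2: p3  (read b: p1→p3)
  step 3: p2  (read b: p3→p2)
  step 4: p3  (read b: p2→p3)   ← first repeat (p3 seen earlier)
  step 5: p1  (read a: p3→p1)
  step 6: p0  (read a: p1→p0)
  step 7: p0  (read a: p0→p0)

So i = 2, j = 4, giving x = w[0:2] = bb, y = w[2:4] = bb, z = w[4:7] = aaa.
Check: |xy| = 4 ≤ 4 and |y| = 2 ≥ 1. Reading y takes M from p3 back to p3, so every xyⁱz is accepted.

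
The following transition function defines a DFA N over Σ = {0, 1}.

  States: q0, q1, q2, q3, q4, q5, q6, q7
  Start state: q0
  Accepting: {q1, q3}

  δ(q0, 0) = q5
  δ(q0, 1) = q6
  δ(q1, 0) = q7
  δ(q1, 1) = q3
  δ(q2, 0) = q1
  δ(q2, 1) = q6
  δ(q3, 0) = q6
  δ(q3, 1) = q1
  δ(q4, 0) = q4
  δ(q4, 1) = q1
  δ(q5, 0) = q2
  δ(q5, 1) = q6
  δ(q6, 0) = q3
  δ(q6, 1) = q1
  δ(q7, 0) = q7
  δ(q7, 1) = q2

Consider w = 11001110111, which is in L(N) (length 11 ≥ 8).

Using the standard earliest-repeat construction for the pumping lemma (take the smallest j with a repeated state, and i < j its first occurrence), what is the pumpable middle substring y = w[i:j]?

0

State sequence: q0 -1-> q6 -1-> q1 -0-> q7 -0-> q7 -1-> q2 -1-> q6 -1-> q1 -0-> q7 -1-> q2 -1-> q6 -1-> q1
First repeat at step 4: q7 was already visited.

So i = 3, j = 4, giving x = w[0:3] = 110, y = w[3:4] = 0, z = w[4:11] = 1110111.
Check: |xy| = 4 ≤ 8 and |y| = 1 ≥ 1. Reading y takes N from q7 back to q7, so every xyⁱz is accepted.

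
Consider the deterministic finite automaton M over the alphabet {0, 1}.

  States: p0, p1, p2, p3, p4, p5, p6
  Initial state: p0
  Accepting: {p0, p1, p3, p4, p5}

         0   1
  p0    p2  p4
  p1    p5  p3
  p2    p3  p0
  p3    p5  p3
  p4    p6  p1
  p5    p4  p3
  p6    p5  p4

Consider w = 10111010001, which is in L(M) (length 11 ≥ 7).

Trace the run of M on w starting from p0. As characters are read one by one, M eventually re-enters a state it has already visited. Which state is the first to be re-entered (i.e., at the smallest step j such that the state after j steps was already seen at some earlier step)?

State sequence: p0 -1-> p4 -0-> p6 -1-> p4 -1-> p1 -1-> p3 -0-> p5 -1-> p3 -0-> p5 -0-> p4 -0-> p6 -1-> p4
First repeat at step 3: p4 was already visited.

The earliest repeat is at step j = 3: M is in p4, which it already visited at step i = 1.

p4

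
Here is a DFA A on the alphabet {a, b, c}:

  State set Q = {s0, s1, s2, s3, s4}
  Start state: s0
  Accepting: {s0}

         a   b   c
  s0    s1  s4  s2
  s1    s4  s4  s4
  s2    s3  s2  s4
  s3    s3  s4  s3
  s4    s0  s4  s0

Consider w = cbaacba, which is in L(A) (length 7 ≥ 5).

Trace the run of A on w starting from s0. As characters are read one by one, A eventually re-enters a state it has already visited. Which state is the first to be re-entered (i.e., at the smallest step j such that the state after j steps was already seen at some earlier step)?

State sequence: s0 -c-> s2 -b-> s2 -a-> s3 -a-> s3 -c-> s3 -b-> s4 -a-> s0
First repeat at step 2: s2 was already visited.

The earliest repeat is at step j = 2: A is in s2, which it already visited at step i = 1.

s2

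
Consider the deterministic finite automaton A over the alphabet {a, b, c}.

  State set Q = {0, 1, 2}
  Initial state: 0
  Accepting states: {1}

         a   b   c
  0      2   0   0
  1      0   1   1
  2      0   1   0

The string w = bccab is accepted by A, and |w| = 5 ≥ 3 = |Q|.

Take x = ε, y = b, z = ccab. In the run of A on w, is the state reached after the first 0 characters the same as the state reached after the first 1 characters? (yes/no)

yes

Run of A on the first 1 characters of w = b:
  step 0: 0  (start)
  step 1: 0  (read b: 0→0)

After x (step 0): 0. After xy (step 1): 0.
They match, so y = b drives A around a cycle from 0 back to itself; pumping y any number of times keeps A in 0 before reading z, and xyⁱz ∈ L(A) for every i ≥ 0.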